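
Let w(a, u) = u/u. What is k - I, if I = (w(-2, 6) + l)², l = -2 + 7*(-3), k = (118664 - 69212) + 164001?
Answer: 212969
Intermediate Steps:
w(a, u) = 1
k = 213453 (k = 49452 + 164001 = 213453)
l = -23 (l = -2 - 21 = -23)
I = 484 (I = (1 - 23)² = (-22)² = 484)
k - I = 213453 - 1*484 = 213453 - 484 = 212969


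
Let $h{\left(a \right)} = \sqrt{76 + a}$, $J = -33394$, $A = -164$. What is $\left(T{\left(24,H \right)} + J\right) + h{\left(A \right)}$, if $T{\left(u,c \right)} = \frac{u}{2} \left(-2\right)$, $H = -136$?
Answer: $-33418 + 2 i \sqrt{22} \approx -33418.0 + 9.3808 i$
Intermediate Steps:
$T{\left(u,c \right)} = - u$ ($T{\left(u,c \right)} = u \frac{1}{2} \left(-2\right) = \frac{u}{2} \left(-2\right) = - u$)
$\left(T{\left(24,H \right)} + J\right) + h{\left(A \right)} = \left(\left(-1\right) 24 - 33394\right) + \sqrt{76 - 164} = \left(-24 - 33394\right) + \sqrt{-88} = -33418 + 2 i \sqrt{22}$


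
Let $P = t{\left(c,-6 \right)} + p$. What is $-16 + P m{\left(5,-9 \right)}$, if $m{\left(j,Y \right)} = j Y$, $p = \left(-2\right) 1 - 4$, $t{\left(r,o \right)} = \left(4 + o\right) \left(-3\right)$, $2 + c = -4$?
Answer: $-16$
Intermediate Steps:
$c = -6$ ($c = -2 - 4 = -6$)
$t{\left(r,o \right)} = -12 - 3 o$
$p = -6$ ($p = -2 - 4 = -6$)
$P = 0$ ($P = \left(-12 - -18\right) - 6 = \left(-12 + 18\right) - 6 = 6 - 6 = 0$)
$m{\left(j,Y \right)} = Y j$
$-16 + P m{\left(5,-9 \right)} = -16 + 0 \left(\left(-9\right) 5\right) = -16 + 0 \left(-45\right) = -16 + 0 = -16$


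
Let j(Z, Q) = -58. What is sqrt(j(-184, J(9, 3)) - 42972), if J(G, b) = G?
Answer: I*sqrt(43030) ≈ 207.44*I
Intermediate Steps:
sqrt(j(-184, J(9, 3)) - 42972) = sqrt(-58 - 42972) = sqrt(-43030) = I*sqrt(43030)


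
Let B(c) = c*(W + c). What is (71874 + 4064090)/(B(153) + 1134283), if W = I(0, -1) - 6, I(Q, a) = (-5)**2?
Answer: 4135964/1160599 ≈ 3.5636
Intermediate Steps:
I(Q, a) = 25
W = 19 (W = 25 - 6 = 19)
B(c) = c*(19 + c)
(71874 + 4064090)/(B(153) + 1134283) = (71874 + 4064090)/(153*(19 + 153) + 1134283) = 4135964/(153*172 + 1134283) = 4135964/(26316 + 1134283) = 4135964/1160599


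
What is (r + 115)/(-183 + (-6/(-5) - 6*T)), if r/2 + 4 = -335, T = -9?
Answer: 2815/639 ≈ 4.4053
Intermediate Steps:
r = -678 (r = -8 + 2*(-335) = -8 - 670 = -678)
(r + 115)/(-183 + (-6/(-5) - 6*T)) = (-678 + 115)/(-183 + (-6/(-5) - 6*(-9))) = -563/(-183 + (-6*(-1/5) + 54)) = -563/(-183 + (6/5 + 54)) = -563/(-183 + 276/5) = -563/(-639/5) = -563*(-5/639) = 2815/639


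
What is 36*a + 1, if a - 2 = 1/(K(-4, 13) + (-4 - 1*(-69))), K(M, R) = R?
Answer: 955/13 ≈ 73.462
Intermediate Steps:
a = 157/78 (a = 2 + 1/(13 + (-4 - 1*(-69))) = 2 + 1/(13 + (-4 + 69)) = 2 + 1/(13 + 65) = 2 + 1/78 = 157/78 ≈ 2.0128)
36*a + 1 = 36*(157/78) + 1 = 942/13 + 1 = 955/13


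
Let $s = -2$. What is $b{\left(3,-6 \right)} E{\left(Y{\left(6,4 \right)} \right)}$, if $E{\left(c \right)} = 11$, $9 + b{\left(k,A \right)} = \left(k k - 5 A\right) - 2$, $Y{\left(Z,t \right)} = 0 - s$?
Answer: $308$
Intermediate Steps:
$Y{\left(Z,t \right)} = 2$ ($Y{\left(Z,t \right)} = 0 - -2 = 0 + 2 = 2$)
$b{\left(k,A \right)} = -11 + k^{2} - 5 A$ ($b{\left(k,A \right)} = -9 - \left(2 + 5 A - k k\right) = -9 - \left(2 - k^{2} + 5 A\right) = -11 + k^{2} - 5 A$)
$b{\left(3,-6 \right)} E{\left(Y{\left(6,4 \right)} \right)} = \left(-11 + 3^{2} - -30\right) 11 = \left(-11 + 9 + 30\right) 11 = 28 \cdot 11 = 308$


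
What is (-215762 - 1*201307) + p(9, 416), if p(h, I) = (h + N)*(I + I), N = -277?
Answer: -640045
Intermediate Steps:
p(h, I) = 2*I*(-277 + h) (p(h, I) = (h - 277)*(I + I) = (-277 + h)*(2*I) = 2*I*(-277 + h))
(-215762 - 1*201307) + p(9, 416) = (-215762 - 1*201307) + 2*416*(-277 + 9) = (-215762 - 201307) + 2*416*(-268) = -417069 - 222976 = -640045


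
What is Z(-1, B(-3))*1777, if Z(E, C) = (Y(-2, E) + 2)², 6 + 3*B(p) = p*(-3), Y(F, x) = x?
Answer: 1777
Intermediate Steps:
B(p) = -2 - p (B(p) = -2 + (p*(-3))/3 = -2 + (-3*p)/3 = -2 - p)
Z(E, C) = (2 + E)² (Z(E, C) = (E + 2)² = (2 + E)²)
Z(-1, B(-3))*1777 = (2 - 1)²*1777 = 1²*1777 = 1*1777 = 1777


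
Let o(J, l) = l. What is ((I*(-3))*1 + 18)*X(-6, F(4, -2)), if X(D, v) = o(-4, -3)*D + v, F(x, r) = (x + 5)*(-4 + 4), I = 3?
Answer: 162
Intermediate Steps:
F(x, r) = 0 (F(x, r) = (5 + x)*0 = 0)
X(D, v) = v - 3*D (X(D, v) = -3*D + v = v - 3*D)
((I*(-3))*1 + 18)*X(-6, F(4, -2)) = ((3*(-3))*1 + 18)*(0 - 3*(-6)) = (-9*1 + 18)*(0 + 18) = (-9 + 18)*18 = 9*18 = 162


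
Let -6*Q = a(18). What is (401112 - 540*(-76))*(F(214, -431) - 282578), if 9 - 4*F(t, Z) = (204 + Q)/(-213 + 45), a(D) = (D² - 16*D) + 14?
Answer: -3498356519625/28 ≈ -1.2494e+11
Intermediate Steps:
a(D) = 14 + D² - 16*D
Q = -25/3 (Q = -(14 + 18² - 16*18)/6 = -(14 + 324 - 288)/6 = -⅙*50 = -25/3 ≈ -8.3333)
F(t, Z) = 5123/2016 (F(t, Z) = 9/4 - (204 - 25/3)/(4*(-213 + 45)) = 9/4 - 587/(12*(-168)) = 9/4 - 587*(-1)/(12*168) = 9/4 - ¼*(-587/504) = 9/4 + 587/2016 = 5123/2016)
(401112 - 540*(-76))*(F(214, -431) - 282578) = (401112 - 540*(-76))*(5123/2016 - 282578) = (401112 + 41040)*(-569672125/2016) = 442152*(-569672125/2016) = -3498356519625/28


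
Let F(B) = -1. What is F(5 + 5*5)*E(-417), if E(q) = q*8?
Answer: 3336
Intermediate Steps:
E(q) = 8*q
F(5 + 5*5)*E(-417) = -8*(-417) = -1*(-3336) = 3336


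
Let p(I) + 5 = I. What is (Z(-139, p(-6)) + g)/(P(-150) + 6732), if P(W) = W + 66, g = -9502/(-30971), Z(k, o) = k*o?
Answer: 47364161/205895208 ≈ 0.23004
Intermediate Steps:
p(I) = -5 + I
g = 9502/30971 (g = -9502*(-1/30971) = 9502/30971 ≈ 0.30680)
P(W) = 66 + W
(Z(-139, p(-6)) + g)/(P(-150) + 6732) = (-139*(-5 - 6) + 9502/30971)/((66 - 150) + 6732) = (-139*(-11) + 9502/30971)/(-84 + 6732) = (1529 + 9502/30971)/6648 = (47364161/30971)*(1/6648) = 47364161/205895208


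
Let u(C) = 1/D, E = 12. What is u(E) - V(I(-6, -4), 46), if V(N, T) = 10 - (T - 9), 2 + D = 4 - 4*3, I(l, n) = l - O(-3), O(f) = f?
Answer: 269/10 ≈ 26.900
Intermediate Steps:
I(l, n) = 3 + l (I(l, n) = l - 1*(-3) = l + 3 = 3 + l)
D = -10 (D = -2 + (4 - 4*3) = -2 + (4 - 12) = -2 - 8 = -10)
V(N, T) = 19 - T (V(N, T) = 10 - (-9 + T) = 10 + (9 - T) = 19 - T)
u(C) = -1/10 (u(C) = 1/(-10) = -1/10)
u(E) - V(I(-6, -4), 46) = -1/10 - (19 - 1*46) = -1/10 - (19 - 46) = -1/10 - 1*(-27) = -1/10 + 27 = 269/10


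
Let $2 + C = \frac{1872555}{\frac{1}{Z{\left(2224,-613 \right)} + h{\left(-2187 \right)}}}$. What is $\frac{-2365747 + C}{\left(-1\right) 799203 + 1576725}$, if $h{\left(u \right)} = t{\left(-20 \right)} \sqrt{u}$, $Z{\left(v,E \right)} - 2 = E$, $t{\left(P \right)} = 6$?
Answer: $- \frac{191082809}{129587} + \frac{50558985 i \sqrt{3}}{129587} \approx -1474.6 + 675.77 i$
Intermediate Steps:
$Z{\left(v,E \right)} = 2 + E$
$h{\left(u \right)} = 6 \sqrt{u}$
$C = -1144131107 + 303353910 i \sqrt{3}$ ($C = -2 + \frac{1872555}{\frac{1}{\left(2 - 613\right) + 6 \sqrt{-2187}}} = -2 + \frac{1872555}{\frac{1}{-611 + 6 \cdot 27 i \sqrt{3}}} = -2 + \frac{1872555}{\frac{1}{-611 + 162 i \sqrt{3}}} = -2 + 1872555 \left(-611 + 162 i \sqrt{3}\right) = -2 - \left(1144131105 - 303353910 i \sqrt{3}\right) = -1144131107 + 303353910 i \sqrt{3} \approx -1.1441 \cdot 10^{9} + 5.2542 \cdot 10^{8} i$)
$\frac{-2365747 + C}{\left(-1\right) 799203 + 1576725} = \frac{-2365747 - \left(1144131107 - 303353910 i \sqrt{3}\right)}{\left(-1\right) 799203 + 1576725} = \frac{-1146496854 + 303353910 i \sqrt{3}}{-799203 + 1576725} = \frac{-1146496854 + 303353910 i \sqrt{3}}{777522} = \left(-1146496854 + 303353910 i \sqrt{3}\right) \frac{1}{777522} = - \frac{191082809}{129587} + \frac{50558985 i \sqrt{3}}{129587}$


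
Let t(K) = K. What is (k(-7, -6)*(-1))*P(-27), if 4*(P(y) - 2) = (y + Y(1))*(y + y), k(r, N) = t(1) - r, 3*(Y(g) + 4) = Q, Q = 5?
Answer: -3184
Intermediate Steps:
Y(g) = -7/3 (Y(g) = -4 + (1/3)*5 = -4 + 5/3 = -7/3)
k(r, N) = 1 - r
P(y) = 2 + y*(-7/3 + y)/2 (P(y) = 2 + ((y - 7/3)*(y + y))/4 = 2 + ((-7/3 + y)*(2*y))/4 = 2 + (2*y*(-7/3 + y))/4 = 2 + y*(-7/3 + y)/2)
(k(-7, -6)*(-1))*P(-27) = ((1 - 1*(-7))*(-1))*(2 + (1/2)*(-27)**2 - 7/6*(-27)) = ((1 + 7)*(-1))*(2 + (1/2)*729 + 63/2) = (8*(-1))*(2 + 729/2 + 63/2) = -8*398 = -3184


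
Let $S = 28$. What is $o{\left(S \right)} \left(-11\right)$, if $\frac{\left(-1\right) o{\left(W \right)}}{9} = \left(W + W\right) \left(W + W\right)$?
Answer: $310464$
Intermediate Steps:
$o{\left(W \right)} = - 36 W^{2}$ ($o{\left(W \right)} = - 9 \left(W + W\right) \left(W + W\right) = - 9 \cdot 2 W 2 W = - 9 \cdot 4 W^{2} = - 36 W^{2}$)
$o{\left(S \right)} \left(-11\right) = - 36 \cdot 28^{2} \left(-11\right) = \left(-36\right) 784 \left(-11\right) = \left(-28224\right) \left(-11\right) = 310464$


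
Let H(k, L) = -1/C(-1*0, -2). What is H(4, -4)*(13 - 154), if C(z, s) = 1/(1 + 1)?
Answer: 282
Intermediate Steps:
C(z, s) = ½ (C(z, s) = 1/2 = ½)
H(k, L) = -2 (H(k, L) = -1/½ = -1*2 = -2)
H(4, -4)*(13 - 154) = -2*(13 - 154) = -2*(-141) = 282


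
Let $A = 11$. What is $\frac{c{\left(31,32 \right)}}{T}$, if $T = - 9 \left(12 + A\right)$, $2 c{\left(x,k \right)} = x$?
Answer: $- \frac{31}{414} \approx -0.074879$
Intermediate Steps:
$c{\left(x,k \right)} = \frac{x}{2}$
$T = -207$ ($T = - 9 \left(12 + 11\right) = \left(-9\right) 23 = -207$)
$\frac{c{\left(31,32 \right)}}{T} = \frac{\frac{1}{2} \cdot 31}{-207} = \frac{31}{2} \left(- \frac{1}{207}\right) = - \frac{31}{414}$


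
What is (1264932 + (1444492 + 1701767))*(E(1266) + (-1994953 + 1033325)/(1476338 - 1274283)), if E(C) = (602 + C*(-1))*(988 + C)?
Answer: -1333978520289822228/202055 ≈ -6.6021e+12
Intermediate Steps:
E(C) = (602 - C)*(988 + C)
(1264932 + (1444492 + 1701767))*(E(1266) + (-1994953 + 1033325)/(1476338 - 1274283)) = (1264932 + (1444492 + 1701767))*((594776 - 1*1266² - 386*1266) + (-1994953 + 1033325)/(1476338 - 1274283)) = (1264932 + 3146259)*((594776 - 1*1602756 - 488676) - 961628/202055) = 4411191*((594776 - 1602756 - 488676) - 961628*1/202055) = 4411191*(-1496656 - 961628/202055) = 4411191*(-302407789708/202055) = -1333978520289822228/202055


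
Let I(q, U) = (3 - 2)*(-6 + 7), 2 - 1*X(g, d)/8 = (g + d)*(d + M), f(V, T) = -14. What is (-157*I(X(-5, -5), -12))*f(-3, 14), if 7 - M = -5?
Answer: 2198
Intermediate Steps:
M = 12 (M = 7 - 1*(-5) = 7 + 5 = 12)
X(g, d) = 16 - 8*(12 + d)*(d + g) (X(g, d) = 16 - 8*(g + d)*(d + 12) = 16 - 8*(d + g)*(12 + d) = 16 - 8*(12 + d)*(d + g))
I(q, U) = 1 (I(q, U) = 1*1 = 1)
(-157*I(X(-5, -5), -12))*f(-3, 14) = -157*1*(-14) = -157*(-14) = 2198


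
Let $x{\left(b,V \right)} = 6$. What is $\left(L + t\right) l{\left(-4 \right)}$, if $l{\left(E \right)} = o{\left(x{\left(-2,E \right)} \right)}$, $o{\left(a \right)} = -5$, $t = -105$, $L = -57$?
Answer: $810$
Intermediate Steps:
$l{\left(E \right)} = -5$
$\left(L + t\right) l{\left(-4 \right)} = \left(-57 - 105\right) \left(-5\right) = \left(-162\right) \left(-5\right) = 810$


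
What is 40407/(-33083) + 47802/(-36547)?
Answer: -3058188195/1209084401 ≈ -2.5293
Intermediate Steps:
40407/(-33083) + 47802/(-36547) = 40407*(-1/33083) + 47802*(-1/36547) = -40407/33083 - 47802/36547 = -3058188195/1209084401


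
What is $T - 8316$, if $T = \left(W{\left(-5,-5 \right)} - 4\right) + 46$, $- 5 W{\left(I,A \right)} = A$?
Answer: $-8273$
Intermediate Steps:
$W{\left(I,A \right)} = - \frac{A}{5}$
$T = 43$ ($T = \left(\left(- \frac{1}{5}\right) \left(-5\right) - 4\right) + 46 = \left(1 - 4\right) + 46 = -3 + 46 = 43$)
$T - 8316 = 43 - 8316 = -8273$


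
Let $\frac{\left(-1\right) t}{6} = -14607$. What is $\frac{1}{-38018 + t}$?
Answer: $\frac{1}{49624} \approx 2.0152 \cdot 10^{-5}$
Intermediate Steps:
$t = 87642$ ($t = \left(-6\right) \left(-14607\right) = 87642$)
$\frac{1}{-38018 + t} = \frac{1}{-38018 + 87642} = \frac{1}{49624}$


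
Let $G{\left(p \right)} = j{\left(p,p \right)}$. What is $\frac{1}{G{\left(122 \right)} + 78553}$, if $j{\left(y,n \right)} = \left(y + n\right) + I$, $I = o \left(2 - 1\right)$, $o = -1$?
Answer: $\frac{1}{78796} \approx 1.2691 \cdot 10^{-5}$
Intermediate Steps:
$I = -1$ ($I = - (2 - 1) = \left(-1\right) 1 = -1$)
$j{\left(y,n \right)} = -1 + n + y$ ($j{\left(y,n \right)} = \left(y + n\right) - 1 = \left(n + y\right) - 1 = -1 + n + y$)
$G{\left(p \right)} = -1 + 2 p$ ($G{\left(p \right)} = -1 + p + p = -1 + 2 p$)
$\frac{1}{G{\left(122 \right)} + 78553} = \frac{1}{\left(-1 + 2 \cdot 122\right) + 78553} = \frac{1}{\left(-1 + 244\right) + 78553} = \frac{1}{243 + 78553} = \frac{1}{78796}$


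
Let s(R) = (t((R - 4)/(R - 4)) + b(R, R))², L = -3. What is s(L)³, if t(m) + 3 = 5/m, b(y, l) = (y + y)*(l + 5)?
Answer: 1000000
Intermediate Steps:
b(y, l) = 2*y*(5 + l) (b(y, l) = (2*y)*(5 + l) = 2*y*(5 + l))
t(m) = -3 + 5/m
s(R) = (2 + 2*R*(5 + R))² (s(R) = ((-3 + 5/(((R - 4)/(R - 4)))) + 2*R*(5 + R))² = ((-3 + 5/(((-4 + R)/(-4 + R)))) + 2*R*(5 + R))² = ((-3 + 5/1) + 2*R*(5 + R))² = ((-3 + 5*1) + 2*R*(5 + R))² = ((-3 + 5) + 2*R*(5 + R))² = (2 + 2*R*(5 + R))²)
s(L)³ = (4*(1 - 3*(5 - 3))²)³ = (4*(1 - 3*2)²)³ = (4*(1 - 6)²)³ = (4*(-5)²)³ = (4*25)³ = 100³ = 1000000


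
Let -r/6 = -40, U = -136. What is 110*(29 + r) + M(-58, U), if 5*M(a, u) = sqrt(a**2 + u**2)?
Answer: 29590 + 2*sqrt(5465)/5 ≈ 29620.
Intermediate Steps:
r = 240 (r = -6*(-40) = 240)
M(a, u) = sqrt(a**2 + u**2)/5
110*(29 + r) + M(-58, U) = 110*(29 + 240) + sqrt((-58)**2 + (-136)**2)/5 = 110*269 + sqrt(3364 + 18496)/5 = 29590 + sqrt(21860)/5 = 29590 + (2*sqrt(5465))/5 = 29590 + 2*sqrt(5465)/5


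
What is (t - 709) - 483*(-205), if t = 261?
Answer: 98567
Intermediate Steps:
(t - 709) - 483*(-205) = (261 - 709) - 483*(-205) = -448 + 99015 = 98567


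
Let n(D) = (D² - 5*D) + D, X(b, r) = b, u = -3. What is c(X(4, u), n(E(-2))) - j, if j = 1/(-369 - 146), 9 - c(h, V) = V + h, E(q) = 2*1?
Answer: 4636/515 ≈ 9.0019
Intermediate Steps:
E(q) = 2
n(D) = D² - 4*D
c(h, V) = 9 - V - h (c(h, V) = 9 - (V + h) = 9 + (-V - h) = 9 - V - h)
j = -1/515 (j = 1/(-515) = -1/515 ≈ -0.0019417)
c(X(4, u), n(E(-2))) - j = (9 - 2*(-4 + 2) - 1*4) - 1*(-1/515) = (9 - 2*(-2) - 4) + 1/515 = (9 - 1*(-4) - 4) + 1/515 = (9 + 4 - 4) + 1/515 = 9 + 1/515 = 4636/515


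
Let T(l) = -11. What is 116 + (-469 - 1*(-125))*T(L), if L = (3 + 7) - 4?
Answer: 3900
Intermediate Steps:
L = 6 (L = 10 - 4 = 6)
116 + (-469 - 1*(-125))*T(L) = 116 + (-469 - 1*(-125))*(-11) = 116 + (-469 + 125)*(-11) = 116 - 344*(-11) = 116 + 3784 = 3900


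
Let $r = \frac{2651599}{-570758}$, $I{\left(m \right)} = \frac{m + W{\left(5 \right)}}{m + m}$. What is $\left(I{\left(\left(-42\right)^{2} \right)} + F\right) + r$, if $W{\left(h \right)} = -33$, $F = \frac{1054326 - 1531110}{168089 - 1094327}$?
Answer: $- \frac{188600953548661}{51808459343592} \approx -3.6404$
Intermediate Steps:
$F = \frac{79464}{154373}$ ($F = - \frac{476784}{-926238} = \left(-476784\right) \left(- \frac{1}{926238}\right) = \frac{79464}{154373} \approx 0.51475$)
$I{\left(m \right)} = \frac{-33 + m}{2 m}$ ($I{\left(m \right)} = \frac{m - 33}{m + m} = \frac{-33 + m}{2 m}$)
$r = - \frac{2651599}{570758}$ ($r = 2651599 \left(- \frac{1}{570758}\right) = - \frac{2651599}{570758} \approx -4.6458$)
$\left(I{\left(\left(-42\right)^{2} \right)} + F\right) + r = \left(\frac{-33 + \left(-42\right)^{2}}{2 \left(-42\right)^{2}} + \frac{79464}{154373}\right) - \frac{2651599}{570758} = \left(\frac{-33 + 1764}{2 \cdot 1764} + \frac{79464}{154373}\right) - \frac{2651599}{570758} = \left(\frac{1}{2} \cdot \frac{1}{1764} \cdot 1731 + \frac{79464}{154373}\right) - \frac{2651599}{570758} = \left(\frac{577}{1176} + \frac{79464}{154373}\right) - \frac{2651599}{570758} = \frac{182522885}{181542648} - \frac{2651599}{570758} = - \frac{188600953548661}{51808459343592}$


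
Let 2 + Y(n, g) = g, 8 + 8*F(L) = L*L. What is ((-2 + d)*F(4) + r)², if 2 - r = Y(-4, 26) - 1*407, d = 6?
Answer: 151321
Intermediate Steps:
F(L) = -1 + L²/8 (F(L) = -1 + (L*L)/8 = -1 + L²/8)
Y(n, g) = -2 + g
r = 385 (r = 2 - ((-2 + 26) - 1*407) = 2 - (24 - 407) = 2 - 1*(-383) = 2 + 383 = 385)
((-2 + d)*F(4) + r)² = ((-2 + 6)*(-1 + (⅛)*4²) + 385)² = (4*(-1 + (⅛)*16) + 385)² = (4*(-1 + 2) + 385)² = (4*1 + 385)² = (4 + 385)² = 389² = 151321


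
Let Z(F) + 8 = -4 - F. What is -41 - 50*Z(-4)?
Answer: 359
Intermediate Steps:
Z(F) = -12 - F (Z(F) = -8 + (-4 - F) = -12 - F)
-41 - 50*Z(-4) = -41 - 50*(-12 - 1*(-4)) = -41 - 50*(-12 + 4) = -41 - 50*(-8) = -41 + 400 = 359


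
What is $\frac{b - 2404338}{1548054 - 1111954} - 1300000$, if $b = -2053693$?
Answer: $- \frac{566934458031}{436100} \approx -1.3 \cdot 10^{6}$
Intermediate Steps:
$\frac{b - 2404338}{1548054 - 1111954} - 1300000 = \frac{-2053693 - 2404338}{1548054 - 1111954} - 1300000 = - \frac{4458031}{436100} - 1300000 = - \frac{566934458031}{436100}$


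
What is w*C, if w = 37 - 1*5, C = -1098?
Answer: -35136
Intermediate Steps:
w = 32 (w = 37 - 5 = 32)
w*C = 32*(-1098) = -35136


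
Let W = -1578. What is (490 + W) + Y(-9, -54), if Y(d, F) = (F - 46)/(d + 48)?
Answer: -42532/39 ≈ -1090.6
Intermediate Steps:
Y(d, F) = (-46 + F)/(48 + d)
(490 + W) + Y(-9, -54) = (490 - 1578) + (-46 - 54)/(48 - 9) = -1088 - 100/39 = -42532/39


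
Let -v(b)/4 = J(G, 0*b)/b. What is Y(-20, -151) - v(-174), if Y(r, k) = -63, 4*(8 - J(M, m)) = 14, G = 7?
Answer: -1830/29 ≈ -63.103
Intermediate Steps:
J(M, m) = 9/2 (J(M, m) = 8 - ¼*14 = 8 - 7/2 = 9/2)
v(b) = -18/b
Y(-20, -151) - v(-174) = -63 - (-18)/(-174) = -63 - (-18)*(-1)/174 = -63 - 1*3/29 = -63 - 3/29 = -1830/29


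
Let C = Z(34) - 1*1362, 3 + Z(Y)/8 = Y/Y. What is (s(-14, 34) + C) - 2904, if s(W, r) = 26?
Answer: -4256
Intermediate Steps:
Z(Y) = -16 (Z(Y) = -24 + 8*(Y/Y) = -24 + 8*1 = -24 + 8 = -16)
C = -1378 (C = -16 - 1*1362 = -16 - 1362 = -1378)
(s(-14, 34) + C) - 2904 = (26 - 1378) - 2904 = -1352 - 2904 = -4256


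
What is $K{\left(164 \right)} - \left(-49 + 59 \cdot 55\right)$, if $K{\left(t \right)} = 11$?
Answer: $-3185$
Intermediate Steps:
$K{\left(164 \right)} - \left(-49 + 59 \cdot 55\right) = 11 - \left(-49 + 59 \cdot 55\right) = 11 - \left(-49 + 3245\right) = 11 - 3196 = -3185$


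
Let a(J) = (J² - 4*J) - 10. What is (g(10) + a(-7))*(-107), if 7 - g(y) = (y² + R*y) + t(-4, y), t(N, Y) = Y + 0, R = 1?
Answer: 4922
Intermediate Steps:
t(N, Y) = Y
a(J) = -10 + J² - 4*J
g(y) = 7 - y² - 2*y (g(y) = 7 - ((y² + 1*y) + y) = 7 - ((y² + y) + y) = 7 - ((y + y²) + y) = 7 - (y² + 2*y) = 7 + (-y² - 2*y) = 7 - y² - 2*y)
(g(10) + a(-7))*(-107) = ((7 - 1*10² - 2*10) + (-10 + (-7)² - 4*(-7)))*(-107) = ((7 - 1*100 - 20) + (-10 + 49 + 28))*(-107) = ((7 - 100 - 20) + 67)*(-107) = (-113 + 67)*(-107) = -46*(-107) = 4922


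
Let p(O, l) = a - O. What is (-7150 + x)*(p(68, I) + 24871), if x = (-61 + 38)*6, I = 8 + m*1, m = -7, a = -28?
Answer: -180560200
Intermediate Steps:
I = 1 (I = 8 - 7*1 = 8 - 7 = 1)
p(O, l) = -28 - O
x = -138 (x = -23*6 = -138)
(-7150 + x)*(p(68, I) + 24871) = (-7150 - 138)*((-28 - 1*68) + 24871) = -7288*((-28 - 68) + 24871) = -7288*(-96 + 24871) = -7288*24775 = -180560200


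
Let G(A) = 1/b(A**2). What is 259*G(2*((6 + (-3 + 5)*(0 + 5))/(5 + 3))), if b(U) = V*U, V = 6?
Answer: 259/96 ≈ 2.6979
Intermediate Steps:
b(U) = 6*U
G(A) = 1/(6*A**2)
259*G(2*((6 + (-3 + 5)*(0 + 5))/(5 + 3))) = 259*(1/(6*(2*((6 + (-3 + 5)*(0 + 5))/(5 + 3)))**2)) = 259*(1/(6*(2*((6 + 2*5)/8))**2)) = 259*(1/(6*(2*((6 + 10)*(1/8)))**2)) = 259*(1/(6*(2*(16*(1/8)))**2)) = 259*(1/(6*(2*2)**2)) = 259*((1/6)/4**2) = 259*((1/6)*(1/16)) = 259*(1/96) = 259/96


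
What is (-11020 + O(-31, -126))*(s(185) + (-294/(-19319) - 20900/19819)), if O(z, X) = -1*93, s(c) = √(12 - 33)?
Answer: 4422310709482/382883261 - 11113*I*√21 ≈ 11550.0 - 50926.0*I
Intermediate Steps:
s(c) = I*√21 (s(c) = √(-21) = I*√21)
O(z, X) = -93
(-11020 + O(-31, -126))*(s(185) + (-294/(-19319) - 20900/19819)) = (-11020 - 93)*(I*√21 + (-294/(-19319) - 20900/19819)) = -11113*(I*√21 + (-294*(-1/19319) - 20900*1/19819)) = -11113*(I*√21 + (294/19319 - 20900/19819)) = -11113*(I*√21 - 397940314/382883261) = -11113*(-397940314/382883261 + I*√21) = 4422310709482/382883261 - 11113*I*√21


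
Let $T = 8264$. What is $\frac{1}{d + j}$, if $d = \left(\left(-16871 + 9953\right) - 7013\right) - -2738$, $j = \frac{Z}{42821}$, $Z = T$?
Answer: $- \frac{42821}{479287189} \approx -8.9343 \cdot 10^{-5}$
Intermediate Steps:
$Z = 8264$
$j = \frac{8264}{42821} \approx 0.19299$
$d = -11193$ ($d = \left(-6918 - 7013\right) + 2738 = -13931 + 2738 = -11193$)
$\frac{1}{d + j} = \frac{1}{-11193 + \frac{8264}{42821}} = \frac{1}{- \frac{479287189}{42821}} = - \frac{42821}{479287189}$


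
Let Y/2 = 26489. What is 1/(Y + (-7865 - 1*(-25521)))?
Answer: 1/70634 ≈ 1.4157e-5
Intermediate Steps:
Y = 52978 (Y = 2*26489 = 52978)
1/(Y + (-7865 - 1*(-25521))) = 1/(52978 + (-7865 - 1*(-25521))) = 1/(52978 + (-7865 + 25521)) = 1/(52978 + 17656) = 1/70634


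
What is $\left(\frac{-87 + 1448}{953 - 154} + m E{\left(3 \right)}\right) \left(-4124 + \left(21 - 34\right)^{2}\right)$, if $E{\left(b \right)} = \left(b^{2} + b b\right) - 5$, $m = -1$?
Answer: $\frac{35697830}{799} \approx 44678.0$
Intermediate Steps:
$E{\left(b \right)} = -5 + 2 b^{2}$ ($E{\left(b \right)} = \left(b^{2} + b^{2}\right) - 5 = 2 b^{2} - 5 = -5 + 2 b^{2}$)
$\left(\frac{-87 + 1448}{953 - 154} + m E{\left(3 \right)}\right) \left(-4124 + \left(21 - 34\right)^{2}\right) = \left(\frac{-87 + 1448}{953 - 154} - \left(-5 + 2 \cdot 3^{2}\right)\right) \left(-4124 + \left(21 - 34\right)^{2}\right) = \left(\frac{1361}{799} - \left(-5 + 2 \cdot 9\right)\right) \left(-4124 + \left(-13\right)^{2}\right) = \left(1361 \cdot \frac{1}{799} - \left(-5 + 18\right)\right) \left(-4124 + 169\right) = \left(\frac{1361}{799} - 13\right) \left(-3955\right) = \left(- \frac{9026}{799}\right) \left(-3955\right) = \frac{35697830}{799}$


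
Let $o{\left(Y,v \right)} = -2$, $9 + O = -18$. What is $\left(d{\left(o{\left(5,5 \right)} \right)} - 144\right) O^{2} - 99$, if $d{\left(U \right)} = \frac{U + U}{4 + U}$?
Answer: $-106533$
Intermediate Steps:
$O = -27$ ($O = -9 - 18 = -27$)
$d{\left(U \right)} = \frac{2 U}{4 + U}$
$\left(d{\left(o{\left(5,5 \right)} \right)} - 144\right) O^{2} - 99 = \left(2 \left(-2\right) \frac{1}{4 - 2} - 144\right) \left(-27\right)^{2} - 99 = \left(2 \left(-2\right) \frac{1}{2} - 144\right) 729 - 99 = \left(-2 - 144\right) 729 - 99 = \left(-146\right) 729 - 99 = -106434 - 99 = -106533$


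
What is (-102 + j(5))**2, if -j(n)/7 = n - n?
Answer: 10404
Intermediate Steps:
j(n) = 0 (j(n) = -7*(n - n) = -7*0 = 0)
(-102 + j(5))**2 = (-102 + 0)**2 = (-102)**2 = 10404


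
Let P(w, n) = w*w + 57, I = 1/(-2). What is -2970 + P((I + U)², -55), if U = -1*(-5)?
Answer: -40047/16 ≈ -2502.9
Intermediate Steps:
I = -½ (I = 1*(-½) = -½ ≈ -0.50000)
U = 5
P(w, n) = 57 + w² (P(w, n) = w² + 57 = 57 + w²)
-2970 + P((I + U)², -55) = -2970 + (57 + ((-½ + 5)²)²) = -2970 + (57 + ((9/2)²)²) = -2970 + (57 + (81/4)²) = -2970 + (57 + 6561/16) = -2970 + 7473/16 = -40047/16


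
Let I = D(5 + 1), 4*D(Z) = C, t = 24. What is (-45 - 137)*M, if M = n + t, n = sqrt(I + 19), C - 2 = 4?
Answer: -4368 - 91*sqrt(82) ≈ -5192.0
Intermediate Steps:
C = 6 (C = 2 + 4 = 6)
D(Z) = 3/2 (D(Z) = (1/4)*6 = 3/2)
I = 3/2 ≈ 1.5000
n = sqrt(82)/2 (n = sqrt(3/2 + 19) = sqrt(41/2) = sqrt(82)/2 ≈ 4.5277)
M = 24 + sqrt(82)/2 (M = sqrt(82)/2 + 24 = 24 + sqrt(82)/2 ≈ 28.528)
(-45 - 137)*M = (-45 - 137)*(24 + sqrt(82)/2) = -182*(24 + sqrt(82)/2) = -4368 - 91*sqrt(82)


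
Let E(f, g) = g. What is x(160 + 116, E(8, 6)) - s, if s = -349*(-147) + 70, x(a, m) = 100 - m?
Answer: -51279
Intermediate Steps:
s = 51373 (s = 51303 + 70 = 51373)
x(160 + 116, E(8, 6)) - s = (100 - 1*6) - 1*51373 = (100 - 6) - 51373 = 94 - 51373 = -51279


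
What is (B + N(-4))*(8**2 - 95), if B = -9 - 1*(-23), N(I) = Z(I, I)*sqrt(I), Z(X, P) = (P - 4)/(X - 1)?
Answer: -434 - 496*I/5 ≈ -434.0 - 99.2*I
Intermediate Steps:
Z(X, P) = (-4 + P)/(-1 + X)
N(I) = sqrt(I)*(-4 + I)/(-1 + I) (N(I) = ((-4 + I)/(-1 + I))*sqrt(I) = sqrt(I)*(-4 + I)/(-1 + I))
B = 14 (B = -9 + 23 = 14)
(B + N(-4))*(8**2 - 95) = (14 + sqrt(-4)*(-4 - 4)/(-1 - 4))*(8**2 - 95) = (14 + (2*I)*(-8)/(-5))*(64 - 95) = (14 + (2*I)*(-1/5)*(-8))*(-31) = (14 + 16*I/5)*(-31) = -434 - 496*I/5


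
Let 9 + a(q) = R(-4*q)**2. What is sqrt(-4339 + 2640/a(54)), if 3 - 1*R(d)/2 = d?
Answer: I*sqrt(1609247555)/609 ≈ 65.871*I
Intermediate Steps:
R(d) = 6 - 2*d
a(q) = -9 + (6 + 8*q)**2 (a(q) = -9 + (6 - (-8)*q)**2 = -9 + (6 + 8*q)**2)
sqrt(-4339 + 2640/a(54)) = sqrt(-4339 + 2640/(27 + 64*54**2 + 96*54)) = sqrt(-4339 + 2640/(27 + 64*2916 + 5184)) = sqrt(-4339 + 2640/(27 + 186624 + 5184)) = sqrt(-4339 + 2640/191835) = sqrt(-4339 + 2640*(1/191835)) = sqrt(-4339 + 176/12789) = sqrt(-55491295/12789) = I*sqrt(1609247555)/609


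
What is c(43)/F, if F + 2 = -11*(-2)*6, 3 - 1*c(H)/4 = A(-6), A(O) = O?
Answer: 18/65 ≈ 0.27692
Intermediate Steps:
c(H) = 36 (c(H) = 12 - 4*(-6) = 12 + 24 = 36)
F = 130 (F = -2 - 11*(-2)*6 = -2 + 22*6 = -2 + 132 = 130)
c(43)/F = 36/130 = 36*(1/130) = 18/65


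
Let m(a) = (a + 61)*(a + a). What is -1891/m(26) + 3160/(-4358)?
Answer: -11268409/9857796 ≈ -1.1431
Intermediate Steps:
m(a) = 2*a*(61 + a) (m(a) = (61 + a)*(2*a) = 2*a*(61 + a))
-1891/m(26) + 3160/(-4358) = -1891*1/(52*(61 + 26)) + 3160/(-4358) = -1891/(2*26*87) + 3160*(-1/4358) = -1891/4524 - 1580/2179 = -11268409/9857796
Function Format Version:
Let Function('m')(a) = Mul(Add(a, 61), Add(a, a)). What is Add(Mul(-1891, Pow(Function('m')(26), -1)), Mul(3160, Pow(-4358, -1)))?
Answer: Rational(-11268409, 9857796) ≈ -1.1431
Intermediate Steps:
Function('m')(a) = Mul(2, a, Add(61, a)) (Function('m')(a) = Mul(Add(61, a), Mul(2, a)) = Mul(2, a, Add(61, a)))
Add(Mul(-1891, Pow(Function('m')(26), -1)), Mul(3160, Pow(-4358, -1))) = Add(Mul(-1891, Pow(Mul(2, 26, Add(61, 26)), -1)), Mul(3160, Pow(-4358, -1))) = Add(Mul(-1891, Pow(Mul(2, 26, 87), -1)), Mul(3160, Rational(-1, 4358))) = Add(Mul(-1891, Pow(4524, -1)), Rational(-1580, 2179)) = Add(Mul(-1891, Rational(1, 4524)), Rational(-1580, 2179)) = Add(Rational(-1891, 4524), Rational(-1580, 2179)) = Rational(-11268409, 9857796)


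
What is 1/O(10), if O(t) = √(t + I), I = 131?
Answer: √141/141 ≈ 0.084215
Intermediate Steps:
O(t) = √(131 + t) (O(t) = √(t + 131) = √(131 + t))
1/O(10) = 1/(√(131 + 10)) = 1/(√141) = √141/141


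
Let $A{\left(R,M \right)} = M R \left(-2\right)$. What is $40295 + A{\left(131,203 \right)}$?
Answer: $-12891$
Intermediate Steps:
$A{\left(R,M \right)} = - 2 M R$
$40295 + A{\left(131,203 \right)} = 40295 - 406 \cdot 131 = 40295 - 53186 = -12891$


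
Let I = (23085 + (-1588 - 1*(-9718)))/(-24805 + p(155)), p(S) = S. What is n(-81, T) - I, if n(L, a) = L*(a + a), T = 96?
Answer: -76665117/4930 ≈ -15551.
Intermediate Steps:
n(L, a) = 2*L*a (n(L, a) = L*(2*a) = 2*L*a)
I = -6243/4930 (I = (23085 + (-1588 - 1*(-9718)))/(-24805 + 155) = (23085 + (-1588 + 9718))/(-24650) = (23085 + 8130)*(-1/24650) = 31215*(-1/24650) = -6243/4930 ≈ -1.2663)
n(-81, T) - I = 2*(-81)*96 - 1*(-6243/4930) = -15552 + 6243/4930 = -76665117/4930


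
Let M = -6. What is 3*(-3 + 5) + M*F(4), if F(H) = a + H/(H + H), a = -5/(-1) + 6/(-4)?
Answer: -18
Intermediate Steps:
a = 7/2 (a = -5*(-1) + 6*(-¼) = 5 - 3/2 = 7/2 ≈ 3.5000)
F(H) = 4 (F(H) = 7/2 + H/(H + H) = 7/2 + H/((2*H)) = 7/2 + H*(1/(2*H)) = 7/2 + ½ = 4)
3*(-3 + 5) + M*F(4) = 3*(-3 + 5) - 6*4 = 3*2 - 24 = 6 - 24 = -18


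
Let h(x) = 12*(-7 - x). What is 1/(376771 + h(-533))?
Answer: 1/383083 ≈ 2.6104e-6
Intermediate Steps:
h(x) = -84 - 12*x
1/(376771 + h(-533)) = 1/(376771 + (-84 - 12*(-533))) = 1/(376771 + (-84 + 6396)) = 1/(376771 + 6312) = 1/383083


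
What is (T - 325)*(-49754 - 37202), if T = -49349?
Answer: 4319452344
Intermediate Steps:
(T - 325)*(-49754 - 37202) = (-49349 - 325)*(-49754 - 37202) = -49674*(-86956) = 4319452344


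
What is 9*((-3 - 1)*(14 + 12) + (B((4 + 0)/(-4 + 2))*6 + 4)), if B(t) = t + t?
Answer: -1116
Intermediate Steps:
B(t) = 2*t
9*((-3 - 1)*(14 + 12) + (B((4 + 0)/(-4 + 2))*6 + 4)) = 9*((-3 - 1)*(14 + 12) + ((2*((4 + 0)/(-4 + 2)))*6 + 4)) = 9*(-4*26 + ((2*(4/(-2)))*6 + 4)) = 9*(-104 + ((2*(4*(-½)))*6 + 4)) = 9*(-104 + ((2*(-2))*6 + 4)) = 9*(-104 + (-4*6 + 4)) = 9*(-104 + (-24 + 4)) = 9*(-104 - 20) = 9*(-124) = -1116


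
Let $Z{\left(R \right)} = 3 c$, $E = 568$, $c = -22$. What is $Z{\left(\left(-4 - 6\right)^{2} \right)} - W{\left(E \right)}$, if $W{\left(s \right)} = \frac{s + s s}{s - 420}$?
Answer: $- \frac{83240}{37} \approx -2249.7$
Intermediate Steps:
$W{\left(s \right)} = \frac{s + s^{2}}{-420 + s}$
$Z{\left(R \right)} = -66$ ($Z{\left(R \right)} = 3 \left(-22\right) = -66$)
$Z{\left(\left(-4 - 6\right)^{2} \right)} - W{\left(E \right)} = -66 - \frac{568 \left(1 + 568\right)}{-420 + 568} = -66 - 568 \cdot \frac{1}{148} \cdot 569 = -66 - \frac{80798}{37} = - \frac{83240}{37}$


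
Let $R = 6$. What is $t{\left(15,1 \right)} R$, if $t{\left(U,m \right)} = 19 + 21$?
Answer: $240$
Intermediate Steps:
$t{\left(U,m \right)} = 40$
$t{\left(15,1 \right)} R = 40 \cdot 6 = 240$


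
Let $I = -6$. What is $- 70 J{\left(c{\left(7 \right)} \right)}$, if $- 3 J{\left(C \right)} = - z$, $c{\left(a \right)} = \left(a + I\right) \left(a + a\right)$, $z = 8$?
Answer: $- \frac{560}{3} \approx -186.67$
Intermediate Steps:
$c{\left(a \right)} = 2 a \left(-6 + a\right)$ ($c{\left(a \right)} = \left(a - 6\right) \left(a + a\right) = \left(-6 + a\right) 2 a = 2 a \left(-6 + a\right)$)
$J{\left(C \right)} = \frac{8}{3}$ ($J{\left(C \right)} = - \frac{\left(-1\right) 8}{3} = \left(- \frac{1}{3}\right) \left(-8\right) = \frac{8}{3}$)
$- 70 J{\left(c{\left(7 \right)} \right)} = \left(-70\right) \frac{8}{3} = - \frac{560}{3}$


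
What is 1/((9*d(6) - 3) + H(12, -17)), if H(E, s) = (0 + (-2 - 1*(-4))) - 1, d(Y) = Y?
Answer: 1/52 ≈ 0.019231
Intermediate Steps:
H(E, s) = 1 (H(E, s) = (0 + (-2 + 4)) - 1 = (0 + 2) - 1 = 2 - 1 = 1)
1/((9*d(6) - 3) + H(12, -17)) = 1/((9*6 - 3) + 1) = 1/((54 - 3) + 1) = 1/(51 + 1) = 1/52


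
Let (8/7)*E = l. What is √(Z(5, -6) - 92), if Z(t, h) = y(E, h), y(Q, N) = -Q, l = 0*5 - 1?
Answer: 27*I*√2/4 ≈ 9.5459*I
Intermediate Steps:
l = -1 (l = 0 - 1 = -1)
E = -7/8 (E = (7/8)*(-1) = -7/8 ≈ -0.87500)
Z(t, h) = 7/8 (Z(t, h) = -1*(-7/8) = 7/8)
√(Z(5, -6) - 92) = √(7/8 - 92) = √(-729/8) = 27*I*√2/4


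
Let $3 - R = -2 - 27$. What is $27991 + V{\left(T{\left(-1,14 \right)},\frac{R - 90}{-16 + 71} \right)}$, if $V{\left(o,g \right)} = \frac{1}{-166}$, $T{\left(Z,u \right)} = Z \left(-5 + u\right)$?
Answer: $\frac{4646505}{166} \approx 27991.0$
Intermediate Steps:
$R = 32$ ($R = 3 - \left(-2 - 27\right) = 3 - -29 = 3 + 29 = 32$)
$V{\left(o,g \right)} = - \frac{1}{166}$
$27991 + V{\left(T{\left(-1,14 \right)},\frac{R - 90}{-16 + 71} \right)} = 27991 - \frac{1}{166} = \frac{4646505}{166}$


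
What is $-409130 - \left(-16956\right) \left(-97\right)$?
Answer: $-2053862$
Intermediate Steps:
$-409130 - \left(-16956\right) \left(-97\right) = -409130 - 1644732 = -2053862$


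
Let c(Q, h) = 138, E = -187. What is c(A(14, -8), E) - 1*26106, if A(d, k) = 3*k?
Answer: -25968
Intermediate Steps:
c(A(14, -8), E) - 1*26106 = 138 - 1*26106 = 138 - 26106 = -25968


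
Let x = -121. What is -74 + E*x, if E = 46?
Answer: -5640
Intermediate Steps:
-74 + E*x = -74 + 46*(-121) = -74 - 5566 = -5640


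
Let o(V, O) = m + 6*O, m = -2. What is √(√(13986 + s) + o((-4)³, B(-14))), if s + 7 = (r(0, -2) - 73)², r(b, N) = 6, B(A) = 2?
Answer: √(10 + 18*√57) ≈ 12.079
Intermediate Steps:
s = 4482 (s = -7 + (6 - 73)² = -7 + (-67)² = -7 + 4489 = 4482)
o(V, O) = -2 + 6*O
√(√(13986 + s) + o((-4)³, B(-14))) = √(√(13986 + 4482) + (-2 + 6*2)) = √(√18468 + (-2 + 12)) = √(18*√57 + 10) = √(10 + 18*√57)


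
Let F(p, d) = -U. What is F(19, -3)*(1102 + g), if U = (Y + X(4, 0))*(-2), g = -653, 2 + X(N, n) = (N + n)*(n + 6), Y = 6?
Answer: 25144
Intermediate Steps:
X(N, n) = -2 + (6 + n)*(N + n) (X(N, n) = -2 + (N + n)*(n + 6) = -2 + (N + n)*(6 + n) = -2 + (6 + n)*(N + n))
U = -56 (U = (6 + (-2 + 0**2 + 6*4 + 6*0 + 4*0))*(-2) = (6 + (-2 + 0 + 24 + 0 + 0))*(-2) = (6 + 22)*(-2) = 28*(-2) = -56)
F(p, d) = 56 (F(p, d) = -1*(-56) = 56)
F(19, -3)*(1102 + g) = 56*(1102 - 653) = 56*449 = 25144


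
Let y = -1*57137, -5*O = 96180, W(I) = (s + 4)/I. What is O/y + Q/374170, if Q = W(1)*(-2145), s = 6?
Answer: 35129091/125758537 ≈ 0.27934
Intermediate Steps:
W(I) = 10/I (W(I) = (6 + 4)/I = 10/I)
O = -19236 (O = -1/5*96180 = -19236)
y = -57137
Q = -21450 (Q = (10/1)*(-2145) = (10*1)*(-2145) = 10*(-2145) = -21450)
O/y + Q/374170 = -19236/(-57137) - 21450/374170 = -19236*(-1/57137) - 21450*1/374170 = 19236/57137 - 2145/37417 = 35129091/125758537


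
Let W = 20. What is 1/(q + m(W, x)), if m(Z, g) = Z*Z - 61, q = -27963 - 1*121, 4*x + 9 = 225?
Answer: -1/27745 ≈ -3.6043e-5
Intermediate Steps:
x = 54 (x = -9/4 + (1/4)*225 = -9/4 + 225/4 = 54)
q = -28084 (q = -27963 - 121 = -28084)
m(Z, g) = -61 + Z**2 (m(Z, g) = Z**2 - 61 = -61 + Z**2)
1/(q + m(W, x)) = 1/(-28084 + (-61 + 20**2)) = 1/(-28084 + (-61 + 400)) = 1/(-28084 + 339) = 1/(-27745) = -1/27745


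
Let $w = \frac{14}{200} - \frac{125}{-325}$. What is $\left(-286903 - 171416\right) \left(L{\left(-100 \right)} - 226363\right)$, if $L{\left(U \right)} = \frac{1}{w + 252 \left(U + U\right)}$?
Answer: $\frac{2265802331471716891}{21839803} \approx 1.0375 \cdot 10^{11}$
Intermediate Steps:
$w = \frac{591}{1300}$ ($w = 14 \cdot \frac{1}{200} - - \frac{5}{13} = \frac{7}{100} + \frac{5}{13} = \frac{591}{1300} \approx 0.45462$)
$L{\left(U \right)} = \frac{1}{\frac{591}{1300} + 504 U}$ ($L{\left(U \right)} = \frac{1}{\frac{591}{1300} + 252 \left(U + U\right)} = \frac{1}{\frac{591}{1300} + 252 \cdot 2 U} = \frac{1}{\frac{591}{1300} + 504 U}$)
$\left(-286903 - 171416\right) \left(L{\left(-100 \right)} - 226363\right) = \left(-286903 - 171416\right) \left(\frac{1300}{3 \left(197 + 218400 \left(-100\right)\right)} - 226363\right) = - 458319 \left(\frac{1300}{3 \left(197 - 21840000\right)} - 226363\right) = - 458319 \left(\frac{1300}{3 \left(-21839803\right)} - 226363\right) = - 458319 \left(\frac{1300}{3} \left(- \frac{1}{21839803}\right) - 226363\right) = - 458319 \left(- \frac{1300}{65519409} - 226363\right) = \left(-458319\right) \left(- \frac{14831169980767}{65519409}\right) = \frac{2265802331471716891}{21839803}$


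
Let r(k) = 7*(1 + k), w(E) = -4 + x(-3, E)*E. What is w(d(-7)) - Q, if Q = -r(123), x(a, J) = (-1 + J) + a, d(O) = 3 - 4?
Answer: 869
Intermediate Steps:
d(O) = -1
x(a, J) = -1 + J + a
w(E) = -4 + E*(-4 + E) (w(E) = -4 + (-1 + E - 3)*E = -4 + (-4 + E)*E = -4 + E*(-4 + E))
r(k) = 7 + 7*k
Q = -868 (Q = -(7 + 7*123) = -(7 + 861) = -1*868 = -868)
w(d(-7)) - Q = (-4 - (-4 - 1)) - 1*(-868) = (-4 - 1*(-5)) + 868 = (-4 + 5) + 868 = 1 + 868 = 869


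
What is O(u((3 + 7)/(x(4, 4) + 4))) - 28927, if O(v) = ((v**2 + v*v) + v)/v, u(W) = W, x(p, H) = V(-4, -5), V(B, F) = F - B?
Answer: -86758/3 ≈ -28919.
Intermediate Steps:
x(p, H) = -1 (x(p, H) = -5 - 1*(-4) = -5 + 4 = -1)
O(v) = (v + 2*v**2)/v (O(v) = ((v**2 + v**2) + v)/v = (2*v**2 + v)/v = (v + 2*v**2)/v)
O(u((3 + 7)/(x(4, 4) + 4))) - 28927 = (1 + 2*((3 + 7)/(-1 + 4))) - 28927 = (1 + 2*(10/3)) - 28927 = (1 + 20/3) - 28927 = 23/3 - 28927 = -86758/3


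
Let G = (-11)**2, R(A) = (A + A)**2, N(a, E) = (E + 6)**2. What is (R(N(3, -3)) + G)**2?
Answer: 198025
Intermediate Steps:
N(a, E) = (6 + E)**2
R(A) = 4*A**2 (R(A) = (2*A)**2 = 4*A**2)
G = 121
(R(N(3, -3)) + G)**2 = (4*((6 - 3)**2)**2 + 121)**2 = (4*(3**2)**2 + 121)**2 = (4*9**2 + 121)**2 = (4*81 + 121)**2 = (324 + 121)**2 = 445**2 = 198025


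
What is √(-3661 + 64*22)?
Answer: I*√2253 ≈ 47.466*I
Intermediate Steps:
√(-3661 + 64*22) = √(-3661 + 1408) = √(-2253) = I*√2253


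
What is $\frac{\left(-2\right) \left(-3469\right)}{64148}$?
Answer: $\frac{3469}{32074} \approx 0.10816$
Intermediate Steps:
$\frac{\left(-2\right) \left(-3469\right)}{64148} = 6938 \cdot \frac{1}{64148} = \frac{3469}{32074}$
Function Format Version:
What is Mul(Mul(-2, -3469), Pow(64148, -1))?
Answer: Rational(3469, 32074) ≈ 0.10816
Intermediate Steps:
Mul(Mul(-2, -3469), Pow(64148, -1)) = Mul(6938, Rational(1, 64148)) = Rational(3469, 32074)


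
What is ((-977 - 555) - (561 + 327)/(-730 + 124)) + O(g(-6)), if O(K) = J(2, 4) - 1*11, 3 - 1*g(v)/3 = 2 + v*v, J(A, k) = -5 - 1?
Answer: -156301/101 ≈ -1547.5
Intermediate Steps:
J(A, k) = -6
g(v) = 3 - 3*v² (g(v) = 9 - 3*(2 + v*v) = 9 - 3*(2 + v²) = 9 + (-6 - 3*v²) = 3 - 3*v²)
O(K) = -17 (O(K) = -6 - 1*11 = -6 - 11 = -17)
((-977 - 555) - (561 + 327)/(-730 + 124)) + O(g(-6)) = ((-977 - 555) - (561 + 327)/(-730 + 124)) - 17 = (-1532 - 888/(-606)) - 17 = (-1532 - 888*(-1)/606) - 17 = (-1532 - 1*(-148/101)) - 17 = (-1532 + 148/101) - 17 = -154584/101 - 17 = -156301/101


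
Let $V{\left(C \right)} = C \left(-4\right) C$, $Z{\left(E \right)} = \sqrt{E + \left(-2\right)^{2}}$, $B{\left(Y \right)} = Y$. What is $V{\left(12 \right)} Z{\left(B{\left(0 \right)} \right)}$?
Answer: $-1152$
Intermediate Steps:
$Z{\left(E \right)} = \sqrt{4 + E}$ ($Z{\left(E \right)} = \sqrt{E + 4} = \sqrt{4 + E}$)
$V{\left(C \right)} = - 4 C^{2}$ ($V{\left(C \right)} = - 4 C C = - 4 C^{2}$)
$V{\left(12 \right)} Z{\left(B{\left(0 \right)} \right)} = - 4 \cdot 12^{2} \sqrt{4 + 0} = \left(-4\right) 144 \sqrt{4} = \left(-576\right) 2 = -1152$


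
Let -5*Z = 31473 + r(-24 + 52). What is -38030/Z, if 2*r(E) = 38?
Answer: 95075/15746 ≈ 6.0380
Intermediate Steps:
r(E) = 19 (r(E) = (½)*38 = 19)
Z = -31492/5 (Z = -(31473 + 19)/5 = -⅕*31492 = -31492/5 ≈ -6298.4)
-38030/Z = -38030/(-31492/5) = -38030*(-5/31492) = 95075/15746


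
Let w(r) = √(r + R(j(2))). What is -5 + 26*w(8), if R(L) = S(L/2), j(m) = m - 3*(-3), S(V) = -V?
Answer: -5 + 13*√10 ≈ 36.110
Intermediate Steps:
j(m) = 9 + m (j(m) = m + 9 = 9 + m)
R(L) = -L/2
w(r) = √(-11/2 + r) (w(r) = √(r - (9 + 2)/2) = √(r - ½*11) = √(r - 11/2) = √(-11/2 + r))
-5 + 26*w(8) = -5 + 26*(√(-22 + 4*8)/2) = -5 + 26*(√(-22 + 32)/2) = -5 + 26*(√10/2) = -5 + 13*√10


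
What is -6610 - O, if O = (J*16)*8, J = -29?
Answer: -2898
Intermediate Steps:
O = -3712 (O = -29*16*8 = -464*8 = -3712)
-6610 - O = -6610 - 1*(-3712) = -6610 + 3712 = -2898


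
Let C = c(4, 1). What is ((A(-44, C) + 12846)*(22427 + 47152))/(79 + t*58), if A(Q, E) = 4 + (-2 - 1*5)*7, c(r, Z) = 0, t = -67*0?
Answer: 890680779/79 ≈ 1.1274e+7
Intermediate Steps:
t = 0
C = 0
A(Q, E) = -45 (A(Q, E) = 4 + (-2 - 5)*7 = 4 - 7*7 = 4 - 49 = -45)
((A(-44, C) + 12846)*(22427 + 47152))/(79 + t*58) = ((-45 + 12846)*(22427 + 47152))/(79 + 0*58) = (12801*69579)/(79 + 0) = 890680779/79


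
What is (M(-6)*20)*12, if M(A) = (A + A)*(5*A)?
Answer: 86400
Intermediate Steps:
M(A) = 10*A² (M(A) = (2*A)*(5*A) = 10*A²)
(M(-6)*20)*12 = ((10*(-6)²)*20)*12 = ((10*36)*20)*12 = (360*20)*12 = 7200*12 = 86400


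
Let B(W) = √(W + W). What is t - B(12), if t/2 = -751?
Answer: -1502 - 2*√6 ≈ -1506.9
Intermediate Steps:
t = -1502 (t = 2*(-751) = -1502)
B(W) = √2*√W (B(W) = √(2*W) = √2*√W)
t - B(12) = -1502 - √2*√12 = -1502 - √2*2*√3 = -1502 - 2*√6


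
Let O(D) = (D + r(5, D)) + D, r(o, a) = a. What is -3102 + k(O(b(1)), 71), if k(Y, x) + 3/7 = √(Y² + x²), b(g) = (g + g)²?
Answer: -21717/7 + √5185 ≈ -3030.4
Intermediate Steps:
b(g) = 4*g² (b(g) = (2*g)² = 4*g²)
O(D) = 3*D (O(D) = (D + D) + D = 2*D + D = 3*D)
k(Y, x) = -3/7 + √(Y² + x²)
-3102 + k(O(b(1)), 71) = -3102 + (-3/7 + √((3*(4*1²))² + 71²)) = -3102 + (-3/7 + √((3*(4*1))² + 5041)) = -3102 + (-3/7 + √((3*4)² + 5041)) = -3102 + (-3/7 + √(12² + 5041)) = -3102 + (-3/7 + √(144 + 5041)) = -3102 + (-3/7 + √5185) = -21717/7 + √5185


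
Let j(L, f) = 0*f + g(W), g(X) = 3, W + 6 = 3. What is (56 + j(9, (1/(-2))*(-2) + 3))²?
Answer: 3481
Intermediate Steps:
W = -3 (W = -6 + 3 = -3)
j(L, f) = 3 (j(L, f) = 0*f + 3 = 0 + 3 = 3)
(56 + j(9, (1/(-2))*(-2) + 3))² = (56 + 3)² = 59² = 3481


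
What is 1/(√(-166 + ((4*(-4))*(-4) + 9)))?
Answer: -I*√93/93 ≈ -0.1037*I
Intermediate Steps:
1/(√(-166 + ((4*(-4))*(-4) + 9))) = 1/(√(-166 + (-16*(-4) + 9))) = 1/(√(-166 + (64 + 9))) = 1/(√(-166 + 73)) = 1/(√(-93)) = 1/(I*√93) = -I*√93/93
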